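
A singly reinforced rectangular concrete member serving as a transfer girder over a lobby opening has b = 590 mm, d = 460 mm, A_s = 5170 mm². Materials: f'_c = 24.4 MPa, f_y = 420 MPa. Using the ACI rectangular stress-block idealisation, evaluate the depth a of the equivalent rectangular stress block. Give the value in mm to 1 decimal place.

a ≈ 177.5 mm

T = A_s f_y = 5170 × 420 = 2171400 N = 2171.4 kN.
Setting C = 0.85 f'_c a b equal to T: a = 2171400/(0.85 × 24.4 × 590) = 177.5 mm.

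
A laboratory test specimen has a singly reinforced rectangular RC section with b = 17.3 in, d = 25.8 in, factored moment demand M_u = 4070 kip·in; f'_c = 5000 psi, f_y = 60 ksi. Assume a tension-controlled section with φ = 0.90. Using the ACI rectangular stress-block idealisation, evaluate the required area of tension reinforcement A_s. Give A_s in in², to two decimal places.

M_n = M_u/φ = 4070/0.90 = 4522.22 kip·in.
From M_n = 0.85 f'_c a b (d − a/2):
a = d − √(d² − 2M_n/(0.85 f'_c b)) = 25.8 − √(25.8² − 2 × 4522.22/(0.85 × 5 × 17.3)) = 2.506 in.
A_s = 0.85 f'_c a b / f_y = 0.85 × 5 × 2.506 × 17.3 / 60 = 3.071 in².

A_s ≈ 3.07 in²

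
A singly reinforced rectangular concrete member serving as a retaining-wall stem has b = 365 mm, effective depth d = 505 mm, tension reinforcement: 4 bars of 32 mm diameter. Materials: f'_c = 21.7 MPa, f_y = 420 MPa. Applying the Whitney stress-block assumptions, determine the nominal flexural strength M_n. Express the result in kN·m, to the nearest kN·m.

M_n ≈ 547 kN·m

A_s = 4 × 804 = 3216 mm².
T = A_s f_y = 3216 × 420 = 1350720 N = 1350.72 kN.
From C = T: a = T/(0.85 f'_c b) = 1350720/(0.85 × 21.7 × 365) = 200.63 mm.
M_n = T(d − a/2) = 1350.72 kN × (505 − 100.315) mm = 546.62 kN·m.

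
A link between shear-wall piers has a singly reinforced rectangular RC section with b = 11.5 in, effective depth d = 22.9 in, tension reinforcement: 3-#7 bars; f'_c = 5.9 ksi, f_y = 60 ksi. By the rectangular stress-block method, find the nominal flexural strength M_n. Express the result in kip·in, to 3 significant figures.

M_n ≈ 2370 kip·in

A_s = 3 × 0.6 = 1.8 in².
T = A_s f_y = 1.8 × 60 = 108 kips.
a = T/(0.85 f'_c b) = 108/(0.85 × 5.9 × 11.5) = 1.873 in.
M_n = T(d − a/2) = 108 × (22.9 − 0.9365) = 2372.1 kip·in.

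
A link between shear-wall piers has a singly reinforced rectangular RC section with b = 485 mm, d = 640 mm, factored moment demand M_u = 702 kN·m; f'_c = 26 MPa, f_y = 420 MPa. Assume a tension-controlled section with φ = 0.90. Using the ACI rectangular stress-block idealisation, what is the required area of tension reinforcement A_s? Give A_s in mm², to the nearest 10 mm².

A_s ≈ 3220 mm²

M_n = M_u/φ = 702/0.90 = 780 kN·m.
With M_n = 0.85 f'_c a b (d − a/2), solve the quadratic for a:
a = d − √(d² − 2M_n/(0.85 f'_c b)) = 640 − √(640² − 2 × 780×10⁶/(0.85 × 26 × 485)) = 126.13 mm.
A_s = 0.85 f'_c a b / f_y = 0.85 × 26 × 126.13 × 485 / 420 = 3218.9 mm².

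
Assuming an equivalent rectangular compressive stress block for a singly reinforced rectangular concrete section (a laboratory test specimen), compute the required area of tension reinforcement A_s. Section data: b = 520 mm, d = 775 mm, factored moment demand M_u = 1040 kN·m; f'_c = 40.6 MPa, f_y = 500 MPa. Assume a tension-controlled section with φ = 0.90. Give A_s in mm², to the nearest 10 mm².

A_s ≈ 3160 mm²

M_n = M_u/φ = 1040/0.90 = 1155.56 kN·m.
With M_n = 0.85 f'_c a b (d − a/2), solve the quadratic for a:
a = d − √(d² − 2M_n/(0.85 f'_c b)) = 775 − √(775² − 2 × 1155.56×10⁶/(0.85 × 40.6 × 520)) = 88.10 mm.
A_s = 0.85 f'_c a b / f_y = 0.85 × 40.6 × 88.10 × 520 / 500 = 3161.9 mm².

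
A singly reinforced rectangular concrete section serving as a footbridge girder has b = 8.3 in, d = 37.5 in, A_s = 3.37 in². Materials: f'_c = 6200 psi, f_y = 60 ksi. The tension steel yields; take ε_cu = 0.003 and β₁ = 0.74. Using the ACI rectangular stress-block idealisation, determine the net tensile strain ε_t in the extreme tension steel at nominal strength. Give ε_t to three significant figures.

ε_t ≈ 0.0150

a = A_s f_y/(0.85 f'_c b) = 4.623 in.
β₁ = 0.74, so c = a/β₁ = 4.623/0.74 = 6.247 in.
From the linear strain diagram with ε_cu = 0.003: ε_t = 0.003 (d − c)/c = 0.003 × (37.5 − 6.247)/6.247 = 0.0150.
Since ε_t ≥ 0.005, the section is tension-controlled.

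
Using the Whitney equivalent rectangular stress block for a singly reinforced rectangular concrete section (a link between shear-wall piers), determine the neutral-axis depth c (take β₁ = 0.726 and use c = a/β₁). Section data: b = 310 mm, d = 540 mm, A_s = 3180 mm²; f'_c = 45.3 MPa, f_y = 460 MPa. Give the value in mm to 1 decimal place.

T = A_s f_y = 3180 × 460 = 1462800 N = 1462.8 kN.
Setting C = 0.85 f'_c a b equal to T: a = 1462800/(0.85 × 45.3 × 310) = 122.548 mm.
With β₁ = 0.726, c = a/β₁ = 122.548/0.726 = 168.8 mm.

c ≈ 168.8 mm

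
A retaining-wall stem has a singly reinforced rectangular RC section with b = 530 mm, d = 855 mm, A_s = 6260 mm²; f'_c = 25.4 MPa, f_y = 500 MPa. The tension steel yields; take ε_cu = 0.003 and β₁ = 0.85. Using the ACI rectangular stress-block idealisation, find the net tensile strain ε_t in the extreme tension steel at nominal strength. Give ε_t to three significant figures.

ε_t ≈ 0.00497

a = A_s f_y/(0.85 f'_c b) = 273.54 mm.
β₁ = 0.85, so c = a/β₁ = 273.54/0.85 = 321.81 mm.
From the linear strain diagram with ε_cu = 0.003: ε_t = 0.003 (d − c)/c = 0.003 × (855 − 321.81)/321.81 = 0.00497.
ε_t is between 0.004 and 0.005 — transition zone.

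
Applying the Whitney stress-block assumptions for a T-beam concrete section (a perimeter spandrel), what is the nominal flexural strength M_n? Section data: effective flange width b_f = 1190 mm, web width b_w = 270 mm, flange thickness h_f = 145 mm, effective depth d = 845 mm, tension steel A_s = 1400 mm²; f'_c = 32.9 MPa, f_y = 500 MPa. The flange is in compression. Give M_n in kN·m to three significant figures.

M_n ≈ 584 kN·m

Tension: T = A_s f_y = 1400 × 500 = 700000 N.
Try a within the flange: a = T/(0.85 f'_c b_f) = 700000/(0.85 × 32.9 × 1190) = 21.03 mm.
Since a = 21.03 ≤ h_f = 145 mm, the stress block lies entirely in the flange; analyse as a rectangular beam of width b_f.
M_n = T(d − a/2) = 700000 × (845 − 10.515) = 584.14 × 10⁶ N·mm.
M_n = 584.14 kN·m.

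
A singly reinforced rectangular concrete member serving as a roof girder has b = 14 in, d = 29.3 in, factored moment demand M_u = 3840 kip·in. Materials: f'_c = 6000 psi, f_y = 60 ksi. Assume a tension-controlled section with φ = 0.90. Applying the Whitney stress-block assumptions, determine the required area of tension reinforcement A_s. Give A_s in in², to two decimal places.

M_n = M_u/φ = 3840/0.90 = 4266.67 kip·in.
From M_n = 0.85 f'_c a b (d − a/2):
a = d − √(d² − 2M_n/(0.85 f'_c b)) = 29.3 − √(29.3² − 2 × 4266.67/(0.85 × 6 × 14)) = 2.116 in.
A_s = 0.85 f'_c a b / f_y = 0.85 × 6 × 2.116 × 14 / 60 = 2.518 in².

A_s ≈ 2.52 in²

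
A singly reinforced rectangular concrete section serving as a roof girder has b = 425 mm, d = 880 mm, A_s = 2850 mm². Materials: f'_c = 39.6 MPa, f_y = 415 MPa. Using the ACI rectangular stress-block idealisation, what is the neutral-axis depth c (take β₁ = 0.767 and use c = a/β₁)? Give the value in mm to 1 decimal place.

T = A_s f_y = 2850 × 415 = 1182750 N = 1182.75 kN.
Setting C = 0.85 f'_c a b equal to T: a = 1182750/(0.85 × 39.6 × 425) = 82.678 mm.
With β₁ = 0.767, c = a/β₁ = 82.678/0.767 = 107.8 mm.

c ≈ 107.8 mm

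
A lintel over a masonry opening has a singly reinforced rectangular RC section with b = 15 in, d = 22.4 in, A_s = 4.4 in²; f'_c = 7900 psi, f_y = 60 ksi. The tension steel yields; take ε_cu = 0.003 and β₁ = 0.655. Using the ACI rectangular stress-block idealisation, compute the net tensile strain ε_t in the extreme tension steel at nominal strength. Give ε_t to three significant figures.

a = A_s f_y/(0.85 f'_c b) = 2.621 in.
β₁ = 0.655, so c = a/β₁ = 2.621/0.655 = 4.002 in.
From the linear strain diagram with ε_cu = 0.003: ε_t = 0.003 (d − c)/c = 0.003 × (22.4 − 4.002)/4.002 = 0.0138.
Since ε_t ≥ 0.005, the section is tension-controlled.

ε_t ≈ 0.0138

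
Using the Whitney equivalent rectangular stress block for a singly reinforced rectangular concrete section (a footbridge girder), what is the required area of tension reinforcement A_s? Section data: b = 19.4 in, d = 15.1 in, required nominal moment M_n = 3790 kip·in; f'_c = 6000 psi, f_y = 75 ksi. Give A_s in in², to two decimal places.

A_s ≈ 3.69 in²

From M_n = 0.85 f'_c a b (d − a/2):
a = d − √(d² − 2M_n/(0.85 f'_c b)) = 15.1 − √(15.1² − 2 × 3790/(0.85 × 6 × 19.4)) = 2.796 in.
A_s = 0.85 f'_c a b / f_y = 0.85 × 6 × 2.796 × 19.4 / 75 = 3.688 in².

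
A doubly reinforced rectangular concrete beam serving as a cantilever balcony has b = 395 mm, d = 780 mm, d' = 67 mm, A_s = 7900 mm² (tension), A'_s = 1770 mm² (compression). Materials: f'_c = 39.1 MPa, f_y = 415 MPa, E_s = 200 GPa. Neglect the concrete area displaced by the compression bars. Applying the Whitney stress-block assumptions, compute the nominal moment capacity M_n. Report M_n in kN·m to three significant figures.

M_n ≈ 2260 kN·m

Assume both tension and compression steel yield.
Net tension couple steel: A_s − A'_s = 6130 mm².
a = (A_s − A'_s) f_y / (0.85 f'_c b) = 2543950/(0.85 × 39.1 × 395) = 193.78 mm.
c = a/β₁ = 193.78/0.771 = 251.34 mm; ε'_s = 0.003(c − d')/c = 0.0022 ≥ f_y/E_s = 0.0021, so compression steel does yield.
M_n = (A_s − A'_s) f_y (d − a/2) + A'_s f_y (d − d') = [2543950 × (780 − 96.89) + 734550 × (780 − 67)] × 10⁻⁶ = 1737.80 + 523.73 = 2261.53 kN·m.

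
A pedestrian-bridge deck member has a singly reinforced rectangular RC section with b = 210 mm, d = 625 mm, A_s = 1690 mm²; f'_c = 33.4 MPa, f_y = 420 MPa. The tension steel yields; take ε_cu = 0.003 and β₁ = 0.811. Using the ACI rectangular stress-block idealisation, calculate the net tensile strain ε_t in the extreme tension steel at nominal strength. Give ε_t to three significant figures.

ε_t ≈ 0.00977

a = A_s f_y/(0.85 f'_c b) = 119.06 mm.
β₁ = 0.811, so c = a/β₁ = 119.06/0.811 = 146.81 mm.
From the linear strain diagram with ε_cu = 0.003: ε_t = 0.003 (d − c)/c = 0.003 × (625 − 146.81)/146.81 = 0.00977.
Since ε_t ≥ 0.005, the section is tension-controlled.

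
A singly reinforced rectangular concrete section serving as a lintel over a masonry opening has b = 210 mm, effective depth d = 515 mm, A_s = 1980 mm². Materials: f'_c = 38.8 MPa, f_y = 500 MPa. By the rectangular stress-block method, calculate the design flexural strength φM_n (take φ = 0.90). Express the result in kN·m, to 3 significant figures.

φM_n ≈ 395 kN·m

T = A_s f_y = 1980 × 500 = 990000 N = 990 kN.
From C = T: a = T/(0.85 f'_c b) = 990000/(0.85 × 38.8 × 210) = 142.94 mm.
M_n = T(d − a/2) = 990 kN × (515 − 71.47) mm = 439.09 kN·m.
φM_n = 0.90 × 439.09 = 395.18 kN·m.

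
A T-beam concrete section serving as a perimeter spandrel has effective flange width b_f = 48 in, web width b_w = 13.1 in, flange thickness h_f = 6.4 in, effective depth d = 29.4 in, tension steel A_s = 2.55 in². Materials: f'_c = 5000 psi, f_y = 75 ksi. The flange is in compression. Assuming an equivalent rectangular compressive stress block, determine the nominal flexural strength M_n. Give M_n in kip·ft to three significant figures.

Tension: T = A_s f_y = 2.55 × 75 = 191.25 kips.
Try a within the flange: a = T/(0.85 f'_c b_f) = 191.25/(0.85 × 5 × 48) = 0.938 in.
Since a = 0.938 ≤ h_f = 6.4 in, the stress block lies entirely in the flange; analyse as a rectangular beam of width b_f.
M_n = T(d − a/2) = 191.25 × (29.4 − 0.469) = 5533.1 kip·in.
M_n = 5533.1/12 = 461.09 kip·ft.

M_n ≈ 461 kip·ft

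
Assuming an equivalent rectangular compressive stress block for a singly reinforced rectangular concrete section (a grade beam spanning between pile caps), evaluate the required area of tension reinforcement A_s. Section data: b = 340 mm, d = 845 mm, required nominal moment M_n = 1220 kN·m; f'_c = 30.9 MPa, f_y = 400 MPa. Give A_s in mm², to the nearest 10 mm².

A_s ≈ 4040 mm²

With M_n = 0.85 f'_c a b (d − a/2), solve the quadratic for a:
a = d − √(d² − 2M_n/(0.85 f'_c b)) = 845 − √(845² − 2 × 1220×10⁶/(0.85 × 30.9 × 340)) = 181.08 mm.
A_s = 0.85 f'_c a b / f_y = 0.85 × 30.9 × 181.08 × 340 / 400 = 4042.7 mm².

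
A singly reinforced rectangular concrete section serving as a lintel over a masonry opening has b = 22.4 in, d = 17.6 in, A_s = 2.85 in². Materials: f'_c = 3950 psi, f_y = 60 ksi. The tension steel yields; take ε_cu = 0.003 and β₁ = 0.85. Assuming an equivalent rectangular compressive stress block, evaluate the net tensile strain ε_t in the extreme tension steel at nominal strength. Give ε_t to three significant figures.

a = A_s f_y/(0.85 f'_c b) = 2.274 in.
β₁ = 0.85, so c = a/β₁ = 2.274/0.85 = 2.675 in.
From the linear strain diagram with ε_cu = 0.003: ε_t = 0.003 (d − c)/c = 0.003 × (17.6 − 2.675)/2.675 = 0.0167.
Since ε_t ≥ 0.005, the section is tension-controlled.

ε_t ≈ 0.0167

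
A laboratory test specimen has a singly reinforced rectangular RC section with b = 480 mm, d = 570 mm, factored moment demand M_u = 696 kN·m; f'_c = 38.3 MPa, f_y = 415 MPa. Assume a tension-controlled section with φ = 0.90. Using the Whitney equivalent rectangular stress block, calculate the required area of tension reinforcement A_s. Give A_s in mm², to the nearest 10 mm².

A_s ≈ 3570 mm²

M_n = M_u/φ = 696/0.90 = 773.333 kN·m.
With M_n = 0.85 f'_c a b (d − a/2), solve the quadratic for a:
a = d − √(d² − 2M_n/(0.85 f'_c b)) = 570 − √(570² − 2 × 773.333×10⁶/(0.85 × 38.3 × 480)) = 94.69 mm.
A_s = 0.85 f'_c a b / f_y = 0.85 × 38.3 × 94.69 × 480 / 415 = 3565.5 mm².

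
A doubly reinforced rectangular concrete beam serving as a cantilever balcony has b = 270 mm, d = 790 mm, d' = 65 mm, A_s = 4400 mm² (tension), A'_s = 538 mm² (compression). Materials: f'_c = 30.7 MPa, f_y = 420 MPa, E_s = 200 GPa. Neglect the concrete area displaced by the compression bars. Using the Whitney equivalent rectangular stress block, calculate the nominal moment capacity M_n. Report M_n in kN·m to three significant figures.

M_n ≈ 1260 kN·m

Assume both tension and compression steel yield.
Net tension couple steel: A_s − A'_s = 3862 mm².
a = (A_s − A'_s) f_y / (0.85 f'_c b) = 1622040/(0.85 × 30.7 × 270) = 230.22 mm.
c = a/β₁ = 230.22/0.831 = 277.04 mm; ε'_s = 0.003(c − d')/c = 0.0023 ≥ f_y/E_s = 0.0021, so compression steel does yield.
M_n = (A_s − A'_s) f_y (d − a/2) + A'_s f_y (d − d') = [1622040 × (790 − 115.11) + 225960 × (790 − 65)] × 10⁻⁶ = 1094.70 + 163.82 = 1258.52 kN·m.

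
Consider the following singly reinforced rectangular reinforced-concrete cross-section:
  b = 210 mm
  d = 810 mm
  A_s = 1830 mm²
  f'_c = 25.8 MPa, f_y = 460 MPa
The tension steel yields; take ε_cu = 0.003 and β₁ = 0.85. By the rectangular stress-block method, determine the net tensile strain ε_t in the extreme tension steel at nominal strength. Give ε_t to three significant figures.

ε_t ≈ 0.00830

a = A_s f_y/(0.85 f'_c b) = 182.79 mm.
β₁ = 0.85, so c = a/β₁ = 182.79/0.85 = 215.05 mm.
From the linear strain diagram with ε_cu = 0.003: ε_t = 0.003 (d − c)/c = 0.003 × (810 − 215.05)/215.05 = 0.00830.
Since ε_t ≥ 0.005, the section is tension-controlled.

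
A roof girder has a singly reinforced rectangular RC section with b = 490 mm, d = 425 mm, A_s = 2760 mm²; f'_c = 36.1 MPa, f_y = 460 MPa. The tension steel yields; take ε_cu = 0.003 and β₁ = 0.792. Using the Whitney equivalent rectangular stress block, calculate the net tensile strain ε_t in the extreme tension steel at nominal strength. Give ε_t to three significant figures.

a = A_s f_y/(0.85 f'_c b) = 84.44 mm.
β₁ = 0.792, so c = a/β₁ = 84.44/0.792 = 106.62 mm.
From the linear strain diagram with ε_cu = 0.003: ε_t = 0.003 (d − c)/c = 0.003 × (425 − 106.62)/106.62 = 0.00896.
Since ε_t ≥ 0.005, the section is tension-controlled.

ε_t ≈ 0.00896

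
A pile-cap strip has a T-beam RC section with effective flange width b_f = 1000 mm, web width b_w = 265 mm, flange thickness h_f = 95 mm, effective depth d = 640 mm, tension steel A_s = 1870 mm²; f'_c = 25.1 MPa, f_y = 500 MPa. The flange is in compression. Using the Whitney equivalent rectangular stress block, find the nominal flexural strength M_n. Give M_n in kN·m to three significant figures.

M_n ≈ 578 kN·m

Tension: T = A_s f_y = 1870 × 500 = 935000 N.
Try a within the flange: a = T/(0.85 f'_c b_f) = 935000/(0.85 × 25.1 × 1000) = 43.82 mm.
Since a = 43.82 ≤ h_f = 95 mm, the stress block lies entirely in the flange; analyse as a rectangular beam of width b_f.
M_n = T(d − a/2) = 935000 × (640 − 21.91) = 577.91 × 10⁶ N·mm.
M_n = 577.91 kN·m.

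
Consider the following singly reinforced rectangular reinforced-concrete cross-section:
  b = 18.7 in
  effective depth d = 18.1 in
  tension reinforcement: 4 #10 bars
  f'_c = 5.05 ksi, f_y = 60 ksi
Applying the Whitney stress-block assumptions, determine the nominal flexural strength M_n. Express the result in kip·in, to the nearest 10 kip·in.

M_n ≈ 4940 kip·in

A_s = 4 × 1.27 = 5.08 in².
T = A_s f_y = 5.08 × 60 = 304.8 kips.
a = T/(0.85 f'_c b) = 304.8/(0.85 × 5.05 × 18.7) = 3.797 in.
M_n = T(d − a/2) = 304.8 × (18.1 − 1.8985) = 4938.2 kip·in.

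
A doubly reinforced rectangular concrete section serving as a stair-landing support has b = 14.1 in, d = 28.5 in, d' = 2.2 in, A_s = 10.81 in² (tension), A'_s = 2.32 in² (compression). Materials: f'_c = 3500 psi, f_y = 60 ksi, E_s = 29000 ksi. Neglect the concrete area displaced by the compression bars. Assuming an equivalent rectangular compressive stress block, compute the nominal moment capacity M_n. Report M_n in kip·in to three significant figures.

M_n ≈ 15100 kip·in

Assume both steels yield.
a = (A_s − A'_s) f_y/(0.85 f'_c b) = (10.81 − 2.32) × 60/(0.85 × 3.5 × 14.1) = 12.144 in.
c = a/β₁ = 12.144/0.85 = 14.287 in; ε'_s = 0.003(c − d')/c = 0.0025 ≥ ε_y = 0.0021, so the compression steel yields.
M_n = (A_s − A'_s) f_y (d − a/2) + A'_s f_y (d − d') = 509.4 × (28.5 − 6.072) + 139.2 × (28.5 − 2.2) = 11424.8 + 3661.0 = 15085.8 kip·in.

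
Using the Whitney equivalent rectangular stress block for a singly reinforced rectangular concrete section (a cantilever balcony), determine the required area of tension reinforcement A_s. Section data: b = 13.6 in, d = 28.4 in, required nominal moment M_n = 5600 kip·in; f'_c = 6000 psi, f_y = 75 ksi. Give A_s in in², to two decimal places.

A_s ≈ 2.78 in²

From M_n = 0.85 f'_c a b (d − a/2):
a = d − √(d² − 2M_n/(0.85 f'_c b)) = 28.4 − √(28.4² − 2 × 5600/(0.85 × 6 × 13.6)) = 3.002 in.
A_s = 0.85 f'_c a b / f_y = 0.85 × 6 × 3.002 × 13.6 / 75 = 2.776 in².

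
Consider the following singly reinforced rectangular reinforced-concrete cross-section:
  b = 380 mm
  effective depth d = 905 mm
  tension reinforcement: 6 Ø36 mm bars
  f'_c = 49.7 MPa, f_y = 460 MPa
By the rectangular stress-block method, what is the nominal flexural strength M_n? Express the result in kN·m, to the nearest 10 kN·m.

M_n ≈ 2300 kN·m

A_s = 6 × 1018 = 6108 mm².
T = A_s f_y = 6108 × 460 = 2809680 N = 2809.68 kN.
From C = T: a = T/(0.85 f'_c b) = 2809680/(0.85 × 49.7 × 380) = 175.02 mm.
M_n = T(d − a/2) = 2809.68 kN × (905 − 87.51) mm = 2296.89 kN·m.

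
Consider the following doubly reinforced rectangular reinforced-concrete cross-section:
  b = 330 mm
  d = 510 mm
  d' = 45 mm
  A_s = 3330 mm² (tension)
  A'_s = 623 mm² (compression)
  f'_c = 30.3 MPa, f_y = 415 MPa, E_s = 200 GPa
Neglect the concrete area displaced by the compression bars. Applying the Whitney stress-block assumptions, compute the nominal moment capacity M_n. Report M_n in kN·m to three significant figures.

Assume both tension and compression steel yield.
Net tension couple steel: A_s − A'_s = 2707 mm².
a = (A_s − A'_s) f_y / (0.85 f'_c b) = 1123405/(0.85 × 30.3 × 330) = 132.18 mm.
c = a/β₁ = 132.18/0.834 = 158.49 mm; ε'_s = 0.003(c − d')/c = 0.0021 ≥ f_y/E_s = 0.0021, so compression steel does yield.
M_n = (A_s − A'_s) f_y (d − a/2) + A'_s f_y (d − d') = [1123405 × (510 − 66.09) + 258545 × (510 − 45)] × 10⁻⁶ = 498.69 + 120.22 = 618.91 kN·m.

M_n ≈ 619 kN·m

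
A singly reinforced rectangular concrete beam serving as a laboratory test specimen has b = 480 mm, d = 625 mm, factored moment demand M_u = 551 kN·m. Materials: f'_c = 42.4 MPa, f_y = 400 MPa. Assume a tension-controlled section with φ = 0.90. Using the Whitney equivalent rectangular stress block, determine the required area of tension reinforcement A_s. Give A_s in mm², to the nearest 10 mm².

A_s ≈ 2570 mm²

M_n = M_u/φ = 551/0.90 = 612.222 kN·m.
With M_n = 0.85 f'_c a b (d − a/2), solve the quadratic for a:
a = d − √(d² − 2M_n/(0.85 f'_c b)) = 625 − √(625² − 2 × 612.222×10⁶/(0.85 × 42.4 × 480)) = 59.45 mm.
A_s = 0.85 f'_c a b / f_y = 0.85 × 42.4 × 59.45 × 480 / 400 = 2571.1 mm².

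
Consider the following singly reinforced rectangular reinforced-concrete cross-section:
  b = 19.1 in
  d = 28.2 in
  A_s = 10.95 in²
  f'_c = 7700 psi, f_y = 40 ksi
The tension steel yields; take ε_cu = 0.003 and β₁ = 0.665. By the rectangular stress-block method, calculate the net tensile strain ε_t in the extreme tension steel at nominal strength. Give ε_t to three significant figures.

ε_t ≈ 0.0131

a = A_s f_y/(0.85 f'_c b) = 3.504 in.
β₁ = 0.665, so c = a/β₁ = 3.504/0.665 = 5.269 in.
From the linear strain diagram with ε_cu = 0.003: ε_t = 0.003 (d − c)/c = 0.003 × (28.2 − 5.269)/5.269 = 0.0131.
Since ε_t ≥ 0.005, the section is tension-controlled.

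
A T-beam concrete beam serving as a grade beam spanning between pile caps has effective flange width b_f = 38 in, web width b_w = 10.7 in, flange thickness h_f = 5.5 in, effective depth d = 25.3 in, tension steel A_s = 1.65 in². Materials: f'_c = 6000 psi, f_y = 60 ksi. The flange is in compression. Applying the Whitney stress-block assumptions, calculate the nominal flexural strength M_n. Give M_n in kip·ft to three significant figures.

Tension: T = A_s f_y = 1.65 × 60 = 99 kips.
Try a within the flange: a = T/(0.85 f'_c b_f) = 99/(0.85 × 6 × 38) = 0.511 in.
Since a = 0.511 ≤ h_f = 5.5 in, the stress block lies entirely in the flange; analyse as a rectangular beam of width b_f.
M_n = T(d − a/2) = 99 × (25.3 − 0.2555) = 2479.4 kip·in.
M_n = 2479.4/12 = 206.62 kip·ft.

M_n ≈ 207 kip·ft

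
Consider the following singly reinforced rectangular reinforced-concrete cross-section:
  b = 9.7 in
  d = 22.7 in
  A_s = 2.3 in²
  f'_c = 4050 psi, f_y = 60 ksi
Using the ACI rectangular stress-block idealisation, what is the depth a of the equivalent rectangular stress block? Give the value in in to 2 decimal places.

T = A_s f_y = 2.3 × 60 = 138 kips.
a = T/(0.85 f'_c b) = 138/(0.85 × 4.05 × 9.7) = 4.13 in.

a ≈ 4.13 in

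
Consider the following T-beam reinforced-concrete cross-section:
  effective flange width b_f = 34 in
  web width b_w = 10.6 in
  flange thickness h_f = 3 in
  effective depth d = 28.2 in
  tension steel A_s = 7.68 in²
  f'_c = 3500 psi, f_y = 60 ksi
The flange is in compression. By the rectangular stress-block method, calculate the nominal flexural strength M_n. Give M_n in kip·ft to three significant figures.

M_n ≈ 973 kip·ft

Tension: T = A_s f_y = 7.68 × 60 = 460.8 kips.
Try a within the flange: a = T/(0.85 f'_c b_f) = 460.8/(0.85 × 3.5 × 34) = 4.556 in.
a = 4.556 > h_f = 3 in: the block extends into the web. Split into flange-overhang and web parts.
C_f = 0.85 f'_c (b_f − b_w) h_f = 0.85 × 3.5 × (34 − 10.6) × 3 = 208.8 kips.
Remaining web compression depth: a_w = (T − C_f)/(0.85 f'_c b_w) = (460.8 − 208.8)/(0.85 × 3.5 × 10.6) = 7.991 in.
M_n = C_f(d − h_f/2) + (T − C_f)(d − a_w/2) = 208.8 × (28.2 − 1.5) + 252 × (28.2 − 3.9955) = 5575.0 + 6099.5 = 11674.5 kip·in.
M_n = 11674.5/12 = 972.88 kip·ft.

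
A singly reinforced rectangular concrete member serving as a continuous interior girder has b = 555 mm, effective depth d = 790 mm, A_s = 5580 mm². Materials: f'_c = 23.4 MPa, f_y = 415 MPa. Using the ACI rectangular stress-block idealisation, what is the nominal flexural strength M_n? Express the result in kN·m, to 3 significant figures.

M_n ≈ 1590 kN·m

T = A_s f_y = 5580 × 415 = 2315700 N = 2315.7 kN.
From C = T: a = T/(0.85 f'_c b) = 2315700/(0.85 × 23.4 × 555) = 209.78 mm.
M_n = T(d − a/2) = 2315.7 kN × (790 − 104.89) mm = 1586.51 kN·m.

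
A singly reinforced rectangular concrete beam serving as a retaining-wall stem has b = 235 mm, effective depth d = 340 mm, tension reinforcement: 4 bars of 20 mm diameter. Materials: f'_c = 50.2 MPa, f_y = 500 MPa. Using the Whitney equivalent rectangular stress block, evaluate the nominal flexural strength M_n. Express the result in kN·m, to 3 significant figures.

M_n ≈ 194 kN·m

A_s = 4 × 314 = 1256 mm².
T = A_s f_y = 1256 × 500 = 628000 N = 628 kN.
From C = T: a = T/(0.85 f'_c b) = 628000/(0.85 × 50.2 × 235) = 62.63 mm.
M_n = T(d − a/2) = 628 kN × (340 − 31.315) mm = 193.85 kN·m.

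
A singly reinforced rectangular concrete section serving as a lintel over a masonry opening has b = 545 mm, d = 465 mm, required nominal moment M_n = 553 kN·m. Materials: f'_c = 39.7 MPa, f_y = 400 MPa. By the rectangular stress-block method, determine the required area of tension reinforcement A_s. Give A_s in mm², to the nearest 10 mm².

A_s ≈ 3210 mm²

With M_n = 0.85 f'_c a b (d − a/2), solve the quadratic for a:
a = d − √(d² − 2M_n/(0.85 f'_c b)) = 465 − √(465² − 2 × 553×10⁶/(0.85 × 39.7 × 545)) = 69.92 mm.
A_s = 0.85 f'_c a b / f_y = 0.85 × 39.7 × 69.92 × 545 / 400 = 3214.8 mm².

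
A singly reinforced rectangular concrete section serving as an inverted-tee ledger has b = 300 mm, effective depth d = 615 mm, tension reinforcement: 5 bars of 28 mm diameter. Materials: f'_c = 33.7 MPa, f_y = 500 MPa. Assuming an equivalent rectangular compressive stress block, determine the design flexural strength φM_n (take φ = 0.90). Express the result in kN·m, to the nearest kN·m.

A_s = 5 × 616 = 3080 mm².
T = A_s f_y = 3080 × 500 = 1540000 N = 1540 kN.
From C = T: a = T/(0.85 f'_c b) = 1540000/(0.85 × 33.7 × 300) = 179.21 mm.
M_n = T(d − a/2) = 1540 kN × (615 − 89.605) mm = 809.11 kN·m.
φM_n = 0.90 × 809.11 = 728.20 kN·m.

φM_n ≈ 728 kN·m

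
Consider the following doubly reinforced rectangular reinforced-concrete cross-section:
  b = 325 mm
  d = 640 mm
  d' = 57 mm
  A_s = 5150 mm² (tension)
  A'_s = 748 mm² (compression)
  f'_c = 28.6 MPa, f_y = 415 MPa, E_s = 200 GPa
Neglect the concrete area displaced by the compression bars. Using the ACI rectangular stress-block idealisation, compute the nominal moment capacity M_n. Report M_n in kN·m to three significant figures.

M_n ≈ 1140 kN·m

Assume both tension and compression steel yield.
Net tension couple steel: A_s − A'_s = 4402 mm².
a = (A_s − A'_s) f_y / (0.85 f'_c b) = 1826830/(0.85 × 28.6 × 325) = 231.22 mm.
c = a/β₁ = 231.22/0.846 = 273.31 mm; ε'_s = 0.003(c − d')/c = 0.0024 ≥ f_y/E_s = 0.0021, so compression steel does yield.
M_n = (A_s − A'_s) f_y (d − a/2) + A'_s f_y (d − d') = [1826830 × (640 − 115.61) + 310420 × (640 − 57)] × 10⁻⁶ = 957.97 + 180.97 = 1138.94 kN·m.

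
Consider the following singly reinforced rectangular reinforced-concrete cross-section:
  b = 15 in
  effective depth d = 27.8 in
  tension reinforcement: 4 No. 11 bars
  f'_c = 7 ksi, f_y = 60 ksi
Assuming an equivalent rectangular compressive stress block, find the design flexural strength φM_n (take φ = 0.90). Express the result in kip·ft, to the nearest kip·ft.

φM_n ≈ 722 kip·ft

A_s = 4 × 1.56 = 6.24 in².
T = A_s f_y = 6.24 × 60 = 374.4 kips.
a = T/(0.85 f'_c b) = 374.4/(0.85 × 7 × 15) = 4.195 in.
M_n = T(d − a/2) = 374.4 × (27.8 − 2.0975) = 9623.0 kip·in = 9623.0/12 = 801.92 kip·ft.
φM_n = 0.90 × 801.92 = 721.73 kip·ft.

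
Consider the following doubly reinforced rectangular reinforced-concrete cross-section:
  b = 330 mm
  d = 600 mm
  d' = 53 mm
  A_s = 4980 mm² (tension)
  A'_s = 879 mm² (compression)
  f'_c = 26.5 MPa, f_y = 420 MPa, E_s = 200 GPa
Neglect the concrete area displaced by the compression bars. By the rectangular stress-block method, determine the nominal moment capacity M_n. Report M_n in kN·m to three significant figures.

M_n ≈ 1040 kN·m

Assume both tension and compression steel yield.
Net tension couple steel: A_s − A'_s = 4101 mm².
a = (A_s − A'_s) f_y / (0.85 f'_c b) = 1722420/(0.85 × 26.5 × 330) = 231.72 mm.
c = a/β₁ = 231.72/0.85 = 272.61 mm; ε'_s = 0.003(c − d')/c = 0.0024 ≥ f_y/E_s = 0.0021, so compression steel does yield.
M_n = (A_s − A'_s) f_y (d − a/2) + A'_s f_y (d − d') = [1722420 × (600 − 115.86) + 369180 × (600 − 53)] × 10⁻⁶ = 833.89 + 201.94 = 1035.83 kN·m.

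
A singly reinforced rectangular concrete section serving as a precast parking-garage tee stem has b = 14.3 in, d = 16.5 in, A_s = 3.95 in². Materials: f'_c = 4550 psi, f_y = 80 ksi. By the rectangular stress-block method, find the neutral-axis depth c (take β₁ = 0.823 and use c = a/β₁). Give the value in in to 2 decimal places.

c ≈ 6.94 in

T = A_s f_y = 3.95 × 80 = 316 kips.
a = T/(0.85 f'_c b) = 316/(0.85 × 4.55 × 14.3) = 5.7137 in.
With β₁ = 0.823, c = a/β₁ = 5.7137/0.823 = 6.94 in.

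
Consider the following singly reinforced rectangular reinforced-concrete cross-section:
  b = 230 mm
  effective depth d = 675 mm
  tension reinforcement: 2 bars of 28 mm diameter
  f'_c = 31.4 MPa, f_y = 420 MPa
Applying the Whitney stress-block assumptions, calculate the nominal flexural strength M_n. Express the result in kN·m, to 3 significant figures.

M_n ≈ 327 kN·m

A_s = 2 × 616 = 1232 mm².
T = A_s f_y = 1232 × 420 = 517440 N = 517.44 kN.
From C = T: a = T/(0.85 f'_c b) = 517440/(0.85 × 31.4 × 230) = 84.29 mm.
M_n = T(d − a/2) = 517.44 kN × (675 − 42.145) mm = 327.46 kN·m.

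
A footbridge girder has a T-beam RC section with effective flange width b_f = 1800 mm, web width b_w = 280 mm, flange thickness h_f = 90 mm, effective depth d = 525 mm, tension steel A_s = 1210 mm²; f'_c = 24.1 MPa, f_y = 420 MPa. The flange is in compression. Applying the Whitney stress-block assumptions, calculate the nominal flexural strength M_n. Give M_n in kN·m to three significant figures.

M_n ≈ 263 kN·m

Tension: T = A_s f_y = 1210 × 420 = 508200 N.
Try a within the flange: a = T/(0.85 f'_c b_f) = 508200/(0.85 × 24.1 × 1800) = 13.78 mm.
Since a = 13.78 ≤ h_f = 90 mm, the stress block lies entirely in the flange; analyse as a rectangular beam of width b_f.
M_n = T(d − a/2) = 508200 × (525 − 6.89) = 263.30 × 10⁶ N·mm.
M_n = 263.30 kN·m.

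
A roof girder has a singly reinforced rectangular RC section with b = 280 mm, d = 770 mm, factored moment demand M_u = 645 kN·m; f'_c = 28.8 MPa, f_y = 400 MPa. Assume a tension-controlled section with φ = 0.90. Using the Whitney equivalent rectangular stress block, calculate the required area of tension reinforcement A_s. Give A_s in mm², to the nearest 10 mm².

A_s ≈ 2580 mm²

M_n = M_u/φ = 645/0.90 = 716.667 kN·m.
With M_n = 0.85 f'_c a b (d − a/2), solve the quadratic for a:
a = d − √(d² − 2M_n/(0.85 f'_c b)) = 770 − √(770² − 2 × 716.667×10⁶/(0.85 × 28.8 × 280)) = 150.49 mm.
A_s = 0.85 f'_c a b / f_y = 0.85 × 28.8 × 150.49 × 280 / 400 = 2578.8 mm².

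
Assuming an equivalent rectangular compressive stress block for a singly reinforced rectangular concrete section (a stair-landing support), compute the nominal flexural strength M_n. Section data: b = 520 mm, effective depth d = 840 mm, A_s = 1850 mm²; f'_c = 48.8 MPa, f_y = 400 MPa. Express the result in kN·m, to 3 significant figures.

M_n ≈ 609 kN·m

T = A_s f_y = 1850 × 400 = 740000 N = 740 kN.
From C = T: a = T/(0.85 f'_c b) = 740000/(0.85 × 48.8 × 520) = 34.31 mm.
M_n = T(d − a/2) = 740 kN × (840 − 17.155) mm = 608.91 kN·m.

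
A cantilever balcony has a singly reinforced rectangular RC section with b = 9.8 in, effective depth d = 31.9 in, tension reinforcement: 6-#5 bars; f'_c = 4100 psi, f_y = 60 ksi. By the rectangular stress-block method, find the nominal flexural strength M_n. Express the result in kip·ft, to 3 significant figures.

A_s = 6 × 0.31 = 1.86 in².
T = A_s f_y = 1.86 × 60 = 111.6 kips.
a = T/(0.85 f'_c b) = 111.6/(0.85 × 4.1 × 9.8) = 3.268 in.
M_n = T(d − a/2) = 111.6 × (31.9 − 1.634) = 3377.7 kip·in = 3377.7/12 = 281.48 kip·ft.

M_n ≈ 281 kip·ft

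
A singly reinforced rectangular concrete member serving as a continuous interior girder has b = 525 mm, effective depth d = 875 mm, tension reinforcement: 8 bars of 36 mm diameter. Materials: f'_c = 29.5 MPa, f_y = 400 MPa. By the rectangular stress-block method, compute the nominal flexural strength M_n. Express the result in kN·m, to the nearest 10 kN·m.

A_s = 8 × 1018 = 8144 mm².
T = A_s f_y = 8144 × 400 = 3257600 N = 3257.6 kN.
From C = T: a = T/(0.85 f'_c b) = 3257600/(0.85 × 29.5 × 525) = 247.46 mm.
M_n = T(d − a/2) = 3257.6 kN × (875 − 123.73) mm = 2447.34 kN·m.

M_n ≈ 2450 kN·m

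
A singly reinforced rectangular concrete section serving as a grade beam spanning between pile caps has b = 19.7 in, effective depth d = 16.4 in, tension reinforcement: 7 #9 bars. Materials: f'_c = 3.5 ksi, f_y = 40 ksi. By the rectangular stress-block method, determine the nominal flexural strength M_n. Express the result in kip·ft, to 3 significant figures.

A_s = 7 × 1 = 7 in².
T = A_s f_y = 7 × 40 = 280 kips.
a = T/(0.85 f'_c b) = 280/(0.85 × 3.5 × 19.7) = 4.778 in.
M_n = T(d − a/2) = 280 × (16.4 − 2.389) = 3923.1 kip·in = 3923.1/12 = 326.93 kip·ft.

M_n ≈ 327 kip·ft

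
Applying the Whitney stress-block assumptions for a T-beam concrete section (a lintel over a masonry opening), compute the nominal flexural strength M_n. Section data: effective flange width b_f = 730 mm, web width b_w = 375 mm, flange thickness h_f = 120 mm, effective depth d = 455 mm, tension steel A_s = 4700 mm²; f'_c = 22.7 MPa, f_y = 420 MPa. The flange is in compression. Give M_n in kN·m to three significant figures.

M_n ≈ 757 kN·m

Tension: T = A_s f_y = 4700 × 420 = 1974000 N.
Try a within the flange: a = T/(0.85 f'_c b_f) = 1974000/(0.85 × 22.7 × 730) = 140.15 mm.
a = 140.15 > h_f = 120 mm: the block extends into the web. Split into flange-overhang and web parts.
C_f = 0.85 f'_c (b_f − b_w) h_f = 0.85 × 22.7 × (730 − 375) × 120 = 821967 N.
Remaining web compression depth: a_w = (T − C_f)/(0.85 f'_c b_w) = (1974000 − 821967)/(0.85 × 22.7 × 375) = 159.22 mm.
M_n = C_f(d − h_f/2) + (T − C_f)(d − a_w/2) = 821967 × (455 − 60) + 1152033 × (455 − 79.61) = 324.68 + 432.46 = 757.14 × 10⁶ N·mm.
M_n = 757.14 kN·m.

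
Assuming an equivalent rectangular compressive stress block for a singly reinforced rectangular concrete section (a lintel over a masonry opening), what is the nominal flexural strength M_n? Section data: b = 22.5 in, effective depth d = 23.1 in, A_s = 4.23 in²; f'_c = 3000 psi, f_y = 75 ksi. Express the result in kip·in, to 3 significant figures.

T = A_s f_y = 4.23 × 75 = 317.25 kips.
a = T/(0.85 f'_c b) = 317.25/(0.85 × 3 × 22.5) = 5.529 in.
M_n = T(d − a/2) = 317.25 × (23.1 − 2.7645) = 6451.4 kip·in.

M_n ≈ 6450 kip·in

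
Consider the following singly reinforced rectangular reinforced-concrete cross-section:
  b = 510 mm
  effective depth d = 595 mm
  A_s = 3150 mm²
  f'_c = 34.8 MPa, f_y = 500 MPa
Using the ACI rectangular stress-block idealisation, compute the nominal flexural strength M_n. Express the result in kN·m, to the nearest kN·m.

M_n ≈ 855 kN·m

T = A_s f_y = 3150 × 500 = 1575000 N = 1575 kN.
From C = T: a = T/(0.85 f'_c b) = 1575000/(0.85 × 34.8 × 510) = 104.40 mm.
M_n = T(d − a/2) = 1575 kN × (595 − 52.2) mm = 854.91 kN·m.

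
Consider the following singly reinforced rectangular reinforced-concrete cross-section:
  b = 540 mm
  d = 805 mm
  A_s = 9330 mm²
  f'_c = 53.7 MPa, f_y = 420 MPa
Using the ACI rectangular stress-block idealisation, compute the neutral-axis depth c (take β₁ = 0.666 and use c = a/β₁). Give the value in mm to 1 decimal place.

c ≈ 238.7 mm

T = A_s f_y = 9330 × 420 = 3918600 N = 3918.6 kN.
Setting C = 0.85 f'_c a b equal to T: a = 3918600/(0.85 × 53.7 × 540) = 158.981 mm.
With β₁ = 0.666, c = a/β₁ = 158.981/0.666 = 238.7 mm.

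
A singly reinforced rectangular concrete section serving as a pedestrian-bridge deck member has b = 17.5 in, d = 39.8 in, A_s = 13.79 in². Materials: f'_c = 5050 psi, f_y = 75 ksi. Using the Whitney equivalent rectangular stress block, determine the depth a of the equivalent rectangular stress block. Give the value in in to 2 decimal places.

T = A_s f_y = 13.79 × 75 = 1034.25 kips.
a = T/(0.85 f'_c b) = 1034.25/(0.85 × 5.05 × 17.5) = 13.77 in.

a ≈ 13.77 in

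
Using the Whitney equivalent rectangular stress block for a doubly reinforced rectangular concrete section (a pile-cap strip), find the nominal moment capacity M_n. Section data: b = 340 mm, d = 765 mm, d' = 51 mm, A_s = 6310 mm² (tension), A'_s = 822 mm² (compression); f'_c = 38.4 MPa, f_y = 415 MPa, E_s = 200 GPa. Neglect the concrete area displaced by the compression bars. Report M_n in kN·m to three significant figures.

M_n ≈ 1750 kN·m

Assume both tension and compression steel yield.
Net tension couple steel: A_s − A'_s = 5488 mm².
a = (A_s − A'_s) f_y / (0.85 f'_c b) = 2277520/(0.85 × 38.4 × 340) = 205.23 mm.
c = a/β₁ = 205.23/0.776 = 264.47 mm; ε'_s = 0.003(c − d')/c = 0.0024 ≥ f_y/E_s = 0.0021, so compression steel does yield.
M_n = (A_s − A'_s) f_y (d − a/2) + A'_s f_y (d − d') = [2277520 × (765 − 102.615) + 341130 × (765 − 51)] × 10⁻⁶ = 1508.60 + 243.57 = 1752.17 kN·m.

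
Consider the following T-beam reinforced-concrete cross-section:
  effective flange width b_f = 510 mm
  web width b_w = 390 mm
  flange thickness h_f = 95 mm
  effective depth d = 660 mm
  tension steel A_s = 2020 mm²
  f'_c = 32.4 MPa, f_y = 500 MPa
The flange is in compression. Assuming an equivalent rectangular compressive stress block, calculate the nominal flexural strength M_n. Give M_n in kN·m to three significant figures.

M_n ≈ 630 kN·m

Tension: T = A_s f_y = 2020 × 500 = 1010000 N.
Try a within the flange: a = T/(0.85 f'_c b_f) = 1010000/(0.85 × 32.4 × 510) = 71.91 mm.
Since a = 71.91 ≤ h_f = 95 mm, the stress block lies entirely in the flange; analyse as a rectangular beam of width b_f.
M_n = T(d − a/2) = 1010000 × (660 − 35.955) = 630.29 × 10⁶ N·mm.
M_n = 630.29 kN·m.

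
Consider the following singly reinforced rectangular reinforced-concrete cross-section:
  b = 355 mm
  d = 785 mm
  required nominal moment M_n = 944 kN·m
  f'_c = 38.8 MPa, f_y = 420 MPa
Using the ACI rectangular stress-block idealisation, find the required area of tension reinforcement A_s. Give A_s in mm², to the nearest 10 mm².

With M_n = 0.85 f'_c a b (d − a/2), solve the quadratic for a:
a = d − √(d² − 2M_n/(0.85 f'_c b)) = 785 − √(785² − 2 × 944×10⁶/(0.85 × 38.8 × 355)) = 110.49 mm.
A_s = 0.85 f'_c a b / f_y = 0.85 × 38.8 × 110.49 × 355 / 420 = 3080.0 mm².

A_s ≈ 3080 mm²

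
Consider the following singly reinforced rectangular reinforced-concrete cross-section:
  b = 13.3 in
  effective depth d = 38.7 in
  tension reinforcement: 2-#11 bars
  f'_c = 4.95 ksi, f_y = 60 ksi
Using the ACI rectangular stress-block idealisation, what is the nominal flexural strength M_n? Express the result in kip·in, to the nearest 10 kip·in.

M_n ≈ 6930 kip·in

A_s = 2 × 1.56 = 3.12 in².
T = A_s f_y = 3.12 × 60 = 187.2 kips.
a = T/(0.85 f'_c b) = 187.2/(0.85 × 4.95 × 13.3) = 3.345 in.
M_n = T(d − a/2) = 187.2 × (38.7 − 1.6725) = 6931.5 kip·in.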